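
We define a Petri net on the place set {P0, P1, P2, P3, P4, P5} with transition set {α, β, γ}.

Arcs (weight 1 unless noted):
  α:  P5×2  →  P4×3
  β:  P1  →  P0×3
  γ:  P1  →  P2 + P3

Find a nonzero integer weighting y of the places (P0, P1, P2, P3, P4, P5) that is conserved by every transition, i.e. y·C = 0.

Incidence matrix C (rows=places, cols=transitions):
        α    β    γ
   P0   0    3    0
   P1   0   -1   -1
   P2   0    0    1
   P3   0    0    1
   P4   3    0    0
   P5  -2    0    0

Candidate y = [1, 3, 3, 0, 0, 0]; check y·C column-wise:
  col α: 1·0 + 3·0 + 3·0 + 0·3 + 0·-2 = 0
  col β: 1·3 + 3·-1 + 3·0 = 0
  col γ: 1·0 + 3·-1 + 3·1 + 0·1 = 0

y = (P0:1, P1:3, P2:3, P3:0, P4:0, P5:0)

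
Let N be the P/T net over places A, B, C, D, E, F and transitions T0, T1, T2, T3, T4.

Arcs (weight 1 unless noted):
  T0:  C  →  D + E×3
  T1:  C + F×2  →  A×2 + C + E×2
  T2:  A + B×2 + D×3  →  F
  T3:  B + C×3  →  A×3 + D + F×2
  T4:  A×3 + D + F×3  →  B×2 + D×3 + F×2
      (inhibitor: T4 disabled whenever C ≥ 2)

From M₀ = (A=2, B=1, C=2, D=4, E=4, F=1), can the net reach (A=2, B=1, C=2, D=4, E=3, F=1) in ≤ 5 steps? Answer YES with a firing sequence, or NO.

NO — not reachable within 5 firings

depth 0: 1 marking
depth 1: 2 markings reached so far
depth 2: 3 markings reached so far
depth 3: 3 markings reached so far
(frontier empty at depth 3; search complete)
target is not among the 3 markings reachable within 5 steps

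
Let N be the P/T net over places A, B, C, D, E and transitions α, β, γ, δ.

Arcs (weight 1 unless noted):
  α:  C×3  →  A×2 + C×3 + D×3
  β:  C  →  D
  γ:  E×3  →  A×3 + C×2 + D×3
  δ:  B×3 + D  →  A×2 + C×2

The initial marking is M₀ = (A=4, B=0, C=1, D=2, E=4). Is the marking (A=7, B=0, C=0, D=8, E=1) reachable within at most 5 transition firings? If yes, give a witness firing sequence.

step 1: fire β:  (A=4, B=0, C=1, D=2, E=4) → (A=4, B=0, C=0, D=3, E=4)
step 2: fire γ:  (A=4, B=0, C=0, D=3, E=4) → (A=7, B=0, C=2, D=6, E=1)
step 3: fire β:  (A=7, B=0, C=2, D=6, E=1) → (A=7, B=0, C=1, D=7, E=1)
step 4: fire β:  (A=7, B=0, C=1, D=7, E=1) → (A=7, B=0, C=0, D=8, E=1)

YES — reachable via ⟨β, γ, β, β⟩ (4 firings)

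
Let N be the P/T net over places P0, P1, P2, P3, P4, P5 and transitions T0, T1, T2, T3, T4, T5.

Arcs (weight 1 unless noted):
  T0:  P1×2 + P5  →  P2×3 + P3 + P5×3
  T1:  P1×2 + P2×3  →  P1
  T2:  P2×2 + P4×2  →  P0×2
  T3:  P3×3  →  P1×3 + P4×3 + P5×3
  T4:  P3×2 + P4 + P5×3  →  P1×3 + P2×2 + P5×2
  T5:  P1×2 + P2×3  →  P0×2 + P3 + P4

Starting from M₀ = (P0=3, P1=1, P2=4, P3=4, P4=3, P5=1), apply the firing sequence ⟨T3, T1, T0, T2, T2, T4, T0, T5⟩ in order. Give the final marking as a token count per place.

(P0=9, P1=0, P2=2, P3=2, P4=2, P5=7)

step 1: fire T3:  (P0=3, P1=1, P2=4, P3=4, P4=3, P5=1) → (P0=3, P1=4, P2=4, P3=1, P4=6, P5=4)
step 2: fire T1:  (P0=3, P1=4, P2=4, P3=1, P4=6, P5=4) → (P0=3, P1=3, P2=1, P3=1, P4=6, P5=4)
step 3: fire T0:  (P0=3, P1=3, P2=1, P3=1, P4=6, P5=4) → (P0=3, P1=1, P2=4, P3=2, P4=6, P5=6)
step 4: fire T2:  (P0=3, P1=1, P2=4, P3=2, P4=6, P5=6) → (P0=5, P1=1, P2=2, P3=2, P4=4, P5=6)
step 5: fire T2:  (P0=5, P1=1, P2=2, P3=2, P4=4, P5=6) → (P0=7, P1=1, P2=0, P3=2, P4=2, P5=6)
step 6: fire T4:  (P0=7, P1=1, P2=0, P3=2, P4=2, P5=6) → (P0=7, P1=4, P2=2, P3=0, P4=1, P5=5)
step 7: fire T0:  (P0=7, P1=4, P2=2, P3=0, P4=1, P5=5) → (P0=7, P1=2, P2=5, P3=1, P4=1, P5=7)
step 8: fire T5:  (P0=7, P1=2, P2=5, P3=1, P4=1, P5=7) → (P0=9, P1=0, P2=2, P3=2, P4=2, P5=7)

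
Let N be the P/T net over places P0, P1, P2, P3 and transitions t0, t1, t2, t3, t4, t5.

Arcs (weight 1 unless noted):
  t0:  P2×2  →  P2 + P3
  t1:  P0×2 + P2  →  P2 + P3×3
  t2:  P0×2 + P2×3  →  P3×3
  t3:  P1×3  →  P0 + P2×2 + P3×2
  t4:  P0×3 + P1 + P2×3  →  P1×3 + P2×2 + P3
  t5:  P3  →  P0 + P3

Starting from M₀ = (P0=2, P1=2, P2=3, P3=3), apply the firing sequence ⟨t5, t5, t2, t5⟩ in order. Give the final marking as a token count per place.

(P0=3, P1=2, P2=0, P3=6)

step 1: fire t5:  (P0=2, P1=2, P2=3, P3=3) → (P0=3, P1=2, P2=3, P3=3)
step 2: fire t5:  (P0=3, P1=2, P2=3, P3=3) → (P0=4, P1=2, P2=3, P3=3)
step 3: fire t2:  (P0=4, P1=2, P2=3, P3=3) → (P0=2, P1=2, P2=0, P3=6)
step 4: fire t5:  (P0=2, P1=2, P2=0, P3=6) → (P0=3, P1=2, P2=0, P3=6)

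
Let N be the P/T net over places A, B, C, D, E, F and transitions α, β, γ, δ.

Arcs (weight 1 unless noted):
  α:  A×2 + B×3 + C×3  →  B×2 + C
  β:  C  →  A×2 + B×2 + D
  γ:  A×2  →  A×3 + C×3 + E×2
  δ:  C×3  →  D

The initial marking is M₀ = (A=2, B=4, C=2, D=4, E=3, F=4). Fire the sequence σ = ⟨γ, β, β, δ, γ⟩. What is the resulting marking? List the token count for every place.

step 1: fire γ:  (A=2, B=4, C=2, D=4, E=3, F=4) → (A=3, B=4, C=5, D=4, E=5, F=4)
step 2: fire β:  (A=3, B=4, C=5, D=4, E=5, F=4) → (A=5, B=6, C=4, D=5, E=5, F=4)
step 3: fire β:  (A=5, B=6, C=4, D=5, E=5, F=4) → (A=7, B=8, C=3, D=6, E=5, F=4)
step 4: fire δ:  (A=7, B=8, C=3, D=6, E=5, F=4) → (A=7, B=8, C=0, D=7, E=5, F=4)
step 5: fire γ:  (A=7, B=8, C=0, D=7, E=5, F=4) → (A=8, B=8, C=3, D=7, E=7, F=4)

(A=8, B=8, C=3, D=7, E=7, F=4)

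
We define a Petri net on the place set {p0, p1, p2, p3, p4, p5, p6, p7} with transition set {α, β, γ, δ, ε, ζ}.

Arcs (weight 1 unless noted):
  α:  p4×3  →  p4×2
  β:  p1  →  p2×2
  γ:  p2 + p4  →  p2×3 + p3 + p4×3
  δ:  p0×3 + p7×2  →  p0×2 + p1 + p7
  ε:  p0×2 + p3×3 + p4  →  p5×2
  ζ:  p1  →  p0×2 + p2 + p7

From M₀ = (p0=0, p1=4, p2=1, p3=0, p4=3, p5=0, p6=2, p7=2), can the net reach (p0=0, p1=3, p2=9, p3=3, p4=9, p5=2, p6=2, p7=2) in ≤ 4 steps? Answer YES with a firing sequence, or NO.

depth 0: 1 marking
depth 1: 5 markings reached so far
depth 2: 14 markings reached so far
depth 3: 32 markings reached so far
depth 4: 66 markings reached so far
target is not among the 66 markings reachable within 4 steps

NO — not reachable within 4 firings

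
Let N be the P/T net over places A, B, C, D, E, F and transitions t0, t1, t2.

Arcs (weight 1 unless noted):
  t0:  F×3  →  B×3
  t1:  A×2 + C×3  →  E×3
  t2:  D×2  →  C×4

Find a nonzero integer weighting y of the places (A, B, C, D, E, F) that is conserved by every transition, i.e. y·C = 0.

y = (A:3, B:0, C:-2, D:-4, E:0, F:0)

Incidence matrix C (rows=places, cols=transitions):
       t0   t1   t2
    A   0   -2    0
    B   3    0    0
    C   0   -3    4
    D   0    0   -2
    E   0    3    0
    F  -3    0    0

Candidate y = [3, 0, -2, -4, 0, 0]; check y·C column-wise:
  col t0: 3·0 + 0·3 + -2·0 + -4·0 + 0·-3 = 0
  col t1: 3·-2 + -2·-3 + -4·0 + 0·3 = 0
  col t2: 3·0 + -2·4 + -4·-2 = 0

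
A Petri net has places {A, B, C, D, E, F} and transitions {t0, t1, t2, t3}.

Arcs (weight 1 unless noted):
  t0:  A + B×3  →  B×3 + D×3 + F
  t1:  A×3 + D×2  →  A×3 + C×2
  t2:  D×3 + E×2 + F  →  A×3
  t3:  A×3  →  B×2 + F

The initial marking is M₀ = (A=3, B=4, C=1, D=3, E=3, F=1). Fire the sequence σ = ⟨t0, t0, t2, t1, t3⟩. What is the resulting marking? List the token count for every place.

step 1: fire t0:  (A=3, B=4, C=1, D=3, E=3, F=1) → (A=2, B=4, C=1, D=6, E=3, F=2)
step 2: fire t0:  (A=2, B=4, C=1, D=6, E=3, F=2) → (A=1, B=4, C=1, D=9, E=3, F=3)
step 3: fire t2:  (A=1, B=4, C=1, D=9, E=3, F=3) → (A=4, B=4, C=1, D=6, E=1, F=2)
step 4: fire t1:  (A=4, B=4, C=1, D=6, E=1, F=2) → (A=4, B=4, C=3, D=4, E=1, F=2)
step 5: fire t3:  (A=4, B=4, C=3, D=4, E=1, F=2) → (A=1, B=6, C=3, D=4, E=1, F=3)

(A=1, B=6, C=3, D=4, E=1, F=3)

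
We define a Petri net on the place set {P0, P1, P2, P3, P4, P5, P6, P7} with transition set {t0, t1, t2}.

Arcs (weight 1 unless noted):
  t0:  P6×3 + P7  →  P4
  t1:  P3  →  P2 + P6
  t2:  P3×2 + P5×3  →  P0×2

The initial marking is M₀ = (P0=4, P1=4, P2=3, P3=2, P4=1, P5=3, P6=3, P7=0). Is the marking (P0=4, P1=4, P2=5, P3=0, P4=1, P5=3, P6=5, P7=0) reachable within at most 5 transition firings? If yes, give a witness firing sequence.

step 1: fire t1:  (P0=4, P1=4, P2=3, P3=2, P4=1, P5=3, P6=3, P7=0) → (P0=4, P1=4, P2=4, P3=1, P4=1, P5=3, P6=4, P7=0)
step 2: fire t1:  (P0=4, P1=4, P2=4, P3=1, P4=1, P5=3, P6=4, P7=0) → (P0=4, P1=4, P2=5, P3=0, P4=1, P5=3, P6=5, P7=0)

YES — reachable via ⟨t1, t1⟩ (2 firings)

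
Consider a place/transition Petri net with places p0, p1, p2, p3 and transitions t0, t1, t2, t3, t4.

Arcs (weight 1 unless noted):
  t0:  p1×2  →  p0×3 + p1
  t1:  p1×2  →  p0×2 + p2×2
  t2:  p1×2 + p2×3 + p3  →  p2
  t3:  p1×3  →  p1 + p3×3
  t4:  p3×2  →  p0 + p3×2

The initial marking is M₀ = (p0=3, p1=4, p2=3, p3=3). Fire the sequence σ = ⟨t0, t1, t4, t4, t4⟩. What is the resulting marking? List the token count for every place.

(p0=11, p1=1, p2=5, p3=3)

step 1: fire t0:  (p0=3, p1=4, p2=3, p3=3) → (p0=6, p1=3, p2=3, p3=3)
step 2: fire t1:  (p0=6, p1=3, p2=3, p3=3) → (p0=8, p1=1, p2=5, p3=3)
step 3: fire t4:  (p0=8, p1=1, p2=5, p3=3) → (p0=9, p1=1, p2=5, p3=3)
step 4: fire t4:  (p0=9, p1=1, p2=5, p3=3) → (p0=10, p1=1, p2=5, p3=3)
step 5: fire t4:  (p0=10, p1=1, p2=5, p3=3) → (p0=11, p1=1, p2=5, p3=3)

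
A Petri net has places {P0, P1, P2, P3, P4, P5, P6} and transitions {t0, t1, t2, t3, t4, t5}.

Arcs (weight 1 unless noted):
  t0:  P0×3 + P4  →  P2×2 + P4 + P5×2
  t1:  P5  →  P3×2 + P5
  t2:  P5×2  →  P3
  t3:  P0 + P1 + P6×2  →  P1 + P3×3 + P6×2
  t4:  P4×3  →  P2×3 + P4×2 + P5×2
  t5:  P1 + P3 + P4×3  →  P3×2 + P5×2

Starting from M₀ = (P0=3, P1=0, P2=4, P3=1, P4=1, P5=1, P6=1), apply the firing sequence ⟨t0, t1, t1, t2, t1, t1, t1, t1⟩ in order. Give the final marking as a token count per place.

(P0=0, P1=0, P2=6, P3=14, P4=1, P5=1, P6=1)

step 1: fire t0:  (P0=3, P1=0, P2=4, P3=1, P4=1, P5=1, P6=1) → (P0=0, P1=0, P2=6, P3=1, P4=1, P5=3, P6=1)
step 2: fire t1:  (P0=0, P1=0, P2=6, P3=1, P4=1, P5=3, P6=1) → (P0=0, P1=0, P2=6, P3=3, P4=1, P5=3, P6=1)
step 3: fire t1:  (P0=0, P1=0, P2=6, P3=3, P4=1, P5=3, P6=1) → (P0=0, P1=0, P2=6, P3=5, P4=1, P5=3, P6=1)
step 4: fire t2:  (P0=0, P1=0, P2=6, P3=5, P4=1, P5=3, P6=1) → (P0=0, P1=0, P2=6, P3=6, P4=1, P5=1, P6=1)
step 5: fire t1:  (P0=0, P1=0, P2=6, P3=6, P4=1, P5=1, P6=1) → (P0=0, P1=0, P2=6, P3=8, P4=1, P5=1, P6=1)
step 6: fire t1:  (P0=0, P1=0, P2=6, P3=8, P4=1, P5=1, P6=1) → (P0=0, P1=0, P2=6, P3=10, P4=1, P5=1, P6=1)
step 7: fire t1:  (P0=0, P1=0, P2=6, P3=10, P4=1, P5=1, P6=1) → (P0=0, P1=0, P2=6, P3=12, P4=1, P5=1, P6=1)
step 8: fire t1:  (P0=0, P1=0, P2=6, P3=12, P4=1, P5=1, P6=1) → (P0=0, P1=0, P2=6, P3=14, P4=1, P5=1, P6=1)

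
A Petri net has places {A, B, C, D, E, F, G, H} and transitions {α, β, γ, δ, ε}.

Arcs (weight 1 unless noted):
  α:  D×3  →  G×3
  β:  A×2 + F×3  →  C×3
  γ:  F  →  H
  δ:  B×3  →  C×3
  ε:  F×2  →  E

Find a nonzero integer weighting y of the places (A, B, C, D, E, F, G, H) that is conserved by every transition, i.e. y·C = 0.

Incidence matrix C (rows=places, cols=transitions):
        α    β    γ    δ    ε
    A   0   -2    0    0    0
    B   0    0    0   -3    0
    C   0    3    0    3    0
    D  -3    0    0    0    0
    E   0    0    0    0    1
    F   0   -3   -1    0   -2
    G   3    0    0    0    0
    H   0    0    1    0    0

Candidate y = [3, 2, 2, 0, 0, 0, 0, 0]; check y·C column-wise:
  col α: 3·0 + 2·0 + 2·0 + 0·-3 + 0·3 = 0
  col β: 3·-2 + 2·0 + 2·3 + 0·-3 = 0
  col γ: 3·0 + 2·0 + 2·0 + 0·-1 + 0·1 = 0
  col δ: 3·0 + 2·-3 + 2·3 = 0
  col ε: 3·0 + 2·0 + 2·0 + 0·1 + 0·-2 = 0

y = (A:3, B:2, C:2, D:0, E:0, F:0, G:0, H:0)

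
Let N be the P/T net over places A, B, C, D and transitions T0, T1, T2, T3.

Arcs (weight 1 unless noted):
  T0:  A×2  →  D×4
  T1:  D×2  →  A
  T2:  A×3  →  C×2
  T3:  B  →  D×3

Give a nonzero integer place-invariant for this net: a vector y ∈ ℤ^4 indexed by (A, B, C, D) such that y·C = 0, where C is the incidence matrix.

y = (A:2, B:3, C:3, D:1)

Incidence matrix C (rows=places, cols=transitions):
       T0   T1   T2   T3
    A  -2    1   -3    0
    B   0    0    0   -1
    C   0    0    2    0
    D   4   -2    0    3

Candidate y = [2, 3, 3, 1]; check y·C column-wise:
  col T0: 2·-2 + 3·0 + 3·0 + 1·4 = 0
  col T1: 2·1 + 3·0 + 3·0 + 1·-2 = 0
  col T2: 2·-3 + 3·0 + 3·2 + 1·0 = 0
  col T3: 2·0 + 3·-1 + 3·0 + 1·3 = 0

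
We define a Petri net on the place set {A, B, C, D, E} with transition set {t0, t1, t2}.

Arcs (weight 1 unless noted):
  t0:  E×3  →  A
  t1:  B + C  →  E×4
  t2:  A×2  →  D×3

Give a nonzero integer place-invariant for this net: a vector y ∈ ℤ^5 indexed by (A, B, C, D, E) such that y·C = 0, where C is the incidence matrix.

Incidence matrix C (rows=places, cols=transitions):
       t0   t1   t2
    A   1    0   -2
    B   0   -1    0
    C   0   -1    0
    D   0    0    3
    E  -3    4    0

Candidate y = [0, 1, -1, 0, 0]; check y·C column-wise:
  col t0: 0·1 + 1·0 + -1·0 + 0·-3 = 0
  col t1: 1·-1 + -1·-1 + 0·4 = 0
  col t2: 0·-2 + 1·0 + -1·0 + 0·3 = 0

y = (A:0, B:1, C:-1, D:0, E:0)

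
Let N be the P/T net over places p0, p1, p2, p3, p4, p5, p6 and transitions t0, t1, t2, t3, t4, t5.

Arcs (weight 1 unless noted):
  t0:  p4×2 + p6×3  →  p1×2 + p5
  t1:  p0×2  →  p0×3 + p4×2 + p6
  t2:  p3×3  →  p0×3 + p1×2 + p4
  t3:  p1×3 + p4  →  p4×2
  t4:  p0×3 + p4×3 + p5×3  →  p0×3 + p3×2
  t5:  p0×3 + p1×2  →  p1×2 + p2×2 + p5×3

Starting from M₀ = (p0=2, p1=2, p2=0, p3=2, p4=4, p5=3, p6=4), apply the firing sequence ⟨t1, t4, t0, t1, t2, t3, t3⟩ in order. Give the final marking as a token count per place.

step 1: fire t1:  (p0=2, p1=2, p2=0, p3=2, p4=4, p5=3, p6=4) → (p0=3, p1=2, p2=0, p3=2, p4=6, p5=3, p6=5)
step 2: fire t4:  (p0=3, p1=2, p2=0, p3=2, p4=6, p5=3, p6=5) → (p0=3, p1=2, p2=0, p3=4, p4=3, p5=0, p6=5)
step 3: fire t0:  (p0=3, p1=2, p2=0, p3=4, p4=3, p5=0, p6=5) → (p0=3, p1=4, p2=0, p3=4, p4=1, p5=1, p6=2)
step 4: fire t1:  (p0=3, p1=4, p2=0, p3=4, p4=1, p5=1, p6=2) → (p0=4, p1=4, p2=0, p3=4, p4=3, p5=1, p6=3)
step 5: fire t2:  (p0=4, p1=4, p2=0, p3=4, p4=3, p5=1, p6=3) → (p0=7, p1=6, p2=0, p3=1, p4=4, p5=1, p6=3)
step 6: fire t3:  (p0=7, p1=6, p2=0, p3=1, p4=4, p5=1, p6=3) → (p0=7, p1=3, p2=0, p3=1, p4=5, p5=1, p6=3)
step 7: fire t3:  (p0=7, p1=3, p2=0, p3=1, p4=5, p5=1, p6=3) → (p0=7, p1=0, p2=0, p3=1, p4=6, p5=1, p6=3)

(p0=7, p1=0, p2=0, p3=1, p4=6, p5=1, p6=3)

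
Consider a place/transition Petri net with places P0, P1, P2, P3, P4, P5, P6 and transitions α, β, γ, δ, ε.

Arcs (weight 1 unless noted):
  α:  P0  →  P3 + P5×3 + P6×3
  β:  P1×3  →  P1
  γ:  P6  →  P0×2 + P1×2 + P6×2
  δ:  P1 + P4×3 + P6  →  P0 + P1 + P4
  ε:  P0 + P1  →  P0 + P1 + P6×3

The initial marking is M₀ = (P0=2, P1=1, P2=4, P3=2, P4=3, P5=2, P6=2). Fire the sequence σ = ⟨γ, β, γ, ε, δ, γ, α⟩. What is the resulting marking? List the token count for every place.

step 1: fire γ:  (P0=2, P1=1, P2=4, P3=2, P4=3, P5=2, P6=2) → (P0=4, P1=3, P2=4, P3=2, P4=3, P5=2, P6=3)
step 2: fire β:  (P0=4, P1=3, P2=4, P3=2, P4=3, P5=2, P6=3) → (P0=4, P1=1, P2=4, P3=2, P4=3, P5=2, P6=3)
step 3: fire γ:  (P0=4, P1=1, P2=4, P3=2, P4=3, P5=2, P6=3) → (P0=6, P1=3, P2=4, P3=2, P4=3, P5=2, P6=4)
step 4: fire ε:  (P0=6, P1=3, P2=4, P3=2, P4=3, P5=2, P6=4) → (P0=6, P1=3, P2=4, P3=2, P4=3, P5=2, P6=7)
step 5: fire δ:  (P0=6, P1=3, P2=4, P3=2, P4=3, P5=2, P6=7) → (P0=7, P1=3, P2=4, P3=2, P4=1, P5=2, P6=6)
step 6: fire γ:  (P0=7, P1=3, P2=4, P3=2, P4=1, P5=2, P6=6) → (P0=9, P1=5, P2=4, P3=2, P4=1, P5=2, P6=7)
step 7: fire α:  (P0=9, P1=5, P2=4, P3=2, P4=1, P5=2, P6=7) → (P0=8, P1=5, P2=4, P3=3, P4=1, P5=5, P6=10)

(P0=8, P1=5, P2=4, P3=3, P4=1, P5=5, P6=10)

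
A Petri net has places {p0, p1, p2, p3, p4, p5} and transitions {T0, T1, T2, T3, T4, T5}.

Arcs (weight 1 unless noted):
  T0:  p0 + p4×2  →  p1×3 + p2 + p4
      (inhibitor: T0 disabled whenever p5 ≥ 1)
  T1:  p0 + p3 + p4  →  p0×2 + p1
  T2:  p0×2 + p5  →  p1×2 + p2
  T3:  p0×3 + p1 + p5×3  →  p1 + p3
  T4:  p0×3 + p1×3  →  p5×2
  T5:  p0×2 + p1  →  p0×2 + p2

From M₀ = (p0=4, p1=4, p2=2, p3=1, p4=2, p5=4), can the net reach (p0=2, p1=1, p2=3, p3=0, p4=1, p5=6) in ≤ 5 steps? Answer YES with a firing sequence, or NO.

step 1: fire T1:  (p0=4, p1=4, p2=2, p3=1, p4=2, p5=4) → (p0=5, p1=5, p2=2, p3=0, p4=1, p5=4)
step 2: fire T4:  (p0=5, p1=5, p2=2, p3=0, p4=1, p5=4) → (p0=2, p1=2, p2=2, p3=0, p4=1, p5=6)
step 3: fire T5:  (p0=2, p1=2, p2=2, p3=0, p4=1, p5=6) → (p0=2, p1=1, p2=3, p3=0, p4=1, p5=6)

YES — reachable via ⟨T1, T4, T5⟩ (3 firings)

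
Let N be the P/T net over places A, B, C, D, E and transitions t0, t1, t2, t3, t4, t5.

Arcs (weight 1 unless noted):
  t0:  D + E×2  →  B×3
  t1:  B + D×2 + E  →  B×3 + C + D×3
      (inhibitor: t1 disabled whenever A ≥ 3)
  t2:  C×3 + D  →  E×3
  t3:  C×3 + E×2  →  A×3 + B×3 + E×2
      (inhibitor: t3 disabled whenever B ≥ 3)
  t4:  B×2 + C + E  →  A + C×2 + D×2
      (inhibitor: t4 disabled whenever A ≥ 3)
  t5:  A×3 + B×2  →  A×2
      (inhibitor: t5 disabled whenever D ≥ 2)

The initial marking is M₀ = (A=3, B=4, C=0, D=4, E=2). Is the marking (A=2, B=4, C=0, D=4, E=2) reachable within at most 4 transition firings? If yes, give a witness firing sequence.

depth 0: 1 marking
depth 1: 2 markings reached so far
depth 2: 2 markings reached so far
(frontier empty at depth 2; search complete)
target is not among the 2 markings reachable within 4 steps

NO — not reachable within 4 firings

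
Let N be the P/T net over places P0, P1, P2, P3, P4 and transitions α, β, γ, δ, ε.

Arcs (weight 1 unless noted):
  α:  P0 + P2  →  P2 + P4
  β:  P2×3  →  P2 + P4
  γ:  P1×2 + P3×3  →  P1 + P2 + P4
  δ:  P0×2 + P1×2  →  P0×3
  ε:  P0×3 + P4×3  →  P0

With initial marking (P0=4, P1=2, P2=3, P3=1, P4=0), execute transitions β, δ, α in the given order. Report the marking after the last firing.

(P0=4, P1=0, P2=1, P3=1, P4=2)

step 1: fire β:  (P0=4, P1=2, P2=3, P3=1, P4=0) → (P0=4, P1=2, P2=1, P3=1, P4=1)
step 2: fire δ:  (P0=4, P1=2, P2=1, P3=1, P4=1) → (P0=5, P1=0, P2=1, P3=1, P4=1)
step 3: fire α:  (P0=5, P1=0, P2=1, P3=1, P4=1) → (P0=4, P1=0, P2=1, P3=1, P4=2)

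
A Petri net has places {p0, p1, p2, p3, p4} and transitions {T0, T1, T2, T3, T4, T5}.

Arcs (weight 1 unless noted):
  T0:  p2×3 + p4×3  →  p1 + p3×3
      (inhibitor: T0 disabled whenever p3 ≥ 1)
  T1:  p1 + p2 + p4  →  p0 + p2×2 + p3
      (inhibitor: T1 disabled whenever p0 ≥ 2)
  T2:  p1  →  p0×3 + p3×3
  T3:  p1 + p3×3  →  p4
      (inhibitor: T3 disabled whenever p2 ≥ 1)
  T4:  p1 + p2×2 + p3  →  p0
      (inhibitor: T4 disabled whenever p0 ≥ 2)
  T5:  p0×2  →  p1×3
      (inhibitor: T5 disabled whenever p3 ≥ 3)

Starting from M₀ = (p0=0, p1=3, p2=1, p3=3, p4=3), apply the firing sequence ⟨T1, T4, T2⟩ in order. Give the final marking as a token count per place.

step 1: fire T1:  (p0=0, p1=3, p2=1, p3=3, p4=3) → (p0=1, p1=2, p2=2, p3=4, p4=2)
step 2: fire T4:  (p0=1, p1=2, p2=2, p3=4, p4=2) → (p0=2, p1=1, p2=0, p3=3, p4=2)
step 3: fire T2:  (p0=2, p1=1, p2=0, p3=3, p4=2) → (p0=5, p1=0, p2=0, p3=6, p4=2)

(p0=5, p1=0, p2=0, p3=6, p4=2)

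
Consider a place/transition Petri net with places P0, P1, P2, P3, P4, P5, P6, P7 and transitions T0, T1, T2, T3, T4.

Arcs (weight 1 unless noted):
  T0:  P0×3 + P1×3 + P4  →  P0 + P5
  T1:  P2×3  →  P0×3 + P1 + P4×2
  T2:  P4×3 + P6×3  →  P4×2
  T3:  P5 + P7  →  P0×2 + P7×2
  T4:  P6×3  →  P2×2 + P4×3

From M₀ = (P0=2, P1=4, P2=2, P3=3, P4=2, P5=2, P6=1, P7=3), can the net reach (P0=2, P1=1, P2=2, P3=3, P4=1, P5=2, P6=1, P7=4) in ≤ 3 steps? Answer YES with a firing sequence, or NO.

YES — reachable via ⟨T3, T0⟩ (2 firings)

step 1: fire T3:  (P0=2, P1=4, P2=2, P3=3, P4=2, P5=2, P6=1, P7=3) → (P0=4, P1=4, P2=2, P3=3, P4=2, P5=1, P6=1, P7=4)
step 2: fire T0:  (P0=4, P1=4, P2=2, P3=3, P4=2, P5=1, P6=1, P7=4) → (P0=2, P1=1, P2=2, P3=3, P4=1, P5=2, P6=1, P7=4)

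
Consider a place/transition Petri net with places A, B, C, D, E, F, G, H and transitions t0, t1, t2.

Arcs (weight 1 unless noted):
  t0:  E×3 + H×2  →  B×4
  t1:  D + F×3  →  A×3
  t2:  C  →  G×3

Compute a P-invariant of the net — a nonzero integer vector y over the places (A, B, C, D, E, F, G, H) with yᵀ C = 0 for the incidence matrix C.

y = (A:1, B:0, C:0, D:3, E:0, F:0, G:0, H:0)

Incidence matrix C (rows=places, cols=transitions):
       t0   t1   t2
    A   0    3    0
    B   4    0    0
    C   0    0   -1
    D   0   -1    0
    E  -3    0    0
    F   0   -3    0
    G   0    0    3
    H  -2    0    0

Candidate y = [1, 0, 0, 3, 0, 0, 0, 0]; check y·C column-wise:
  col t0: 1·0 + 0·4 + 3·0 + 0·-3 + 0·-2 = 0
  col t1: 1·3 + 3·-1 + 0·-3 = 0
  col t2: 1·0 + 0·-1 + 3·0 + 0·3 = 0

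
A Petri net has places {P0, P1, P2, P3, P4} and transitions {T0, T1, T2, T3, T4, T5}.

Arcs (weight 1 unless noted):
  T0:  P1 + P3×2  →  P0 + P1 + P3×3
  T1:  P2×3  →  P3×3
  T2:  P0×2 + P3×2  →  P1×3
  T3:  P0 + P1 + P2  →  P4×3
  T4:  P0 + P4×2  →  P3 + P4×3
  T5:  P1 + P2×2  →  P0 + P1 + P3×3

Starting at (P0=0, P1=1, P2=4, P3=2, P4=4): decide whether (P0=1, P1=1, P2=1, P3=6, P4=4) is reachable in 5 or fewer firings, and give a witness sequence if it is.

step 1: fire T0:  (P0=0, P1=1, P2=4, P3=2, P4=4) → (P0=1, P1=1, P2=4, P3=3, P4=4)
step 2: fire T1:  (P0=1, P1=1, P2=4, P3=3, P4=4) → (P0=1, P1=1, P2=1, P3=6, P4=4)

YES — reachable via ⟨T0, T1⟩ (2 firings)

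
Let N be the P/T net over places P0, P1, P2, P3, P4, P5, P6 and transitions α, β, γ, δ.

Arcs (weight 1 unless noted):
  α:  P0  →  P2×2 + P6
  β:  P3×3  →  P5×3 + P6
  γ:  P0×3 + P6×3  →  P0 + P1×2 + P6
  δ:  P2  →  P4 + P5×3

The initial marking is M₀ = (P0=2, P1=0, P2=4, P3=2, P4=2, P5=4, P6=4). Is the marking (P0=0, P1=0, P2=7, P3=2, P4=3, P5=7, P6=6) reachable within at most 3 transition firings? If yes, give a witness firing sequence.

YES — reachable via ⟨α, α, δ⟩ (3 firings)

step 1: fire α:  (P0=2, P1=0, P2=4, P3=2, P4=2, P5=4, P6=4) → (P0=1, P1=0, P2=6, P3=2, P4=2, P5=4, P6=5)
step 2: fire α:  (P0=1, P1=0, P2=6, P3=2, P4=2, P5=4, P6=5) → (P0=0, P1=0, P2=8, P3=2, P4=2, P5=4, P6=6)
step 3: fire δ:  (P0=0, P1=0, P2=8, P3=2, P4=2, P5=4, P6=6) → (P0=0, P1=0, P2=7, P3=2, P4=3, P5=7, P6=6)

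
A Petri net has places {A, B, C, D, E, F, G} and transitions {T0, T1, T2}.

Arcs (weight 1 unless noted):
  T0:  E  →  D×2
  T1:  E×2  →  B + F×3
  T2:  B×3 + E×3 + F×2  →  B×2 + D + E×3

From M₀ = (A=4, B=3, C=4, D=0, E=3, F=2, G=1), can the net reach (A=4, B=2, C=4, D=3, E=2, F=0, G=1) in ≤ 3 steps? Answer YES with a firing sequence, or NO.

YES — reachable via ⟨T2, T0⟩ (2 firings)

step 1: fire T2:  (A=4, B=3, C=4, D=0, E=3, F=2, G=1) → (A=4, B=2, C=4, D=1, E=3, F=0, G=1)
step 2: fire T0:  (A=4, B=2, C=4, D=1, E=3, F=0, G=1) → (A=4, B=2, C=4, D=3, E=2, F=0, G=1)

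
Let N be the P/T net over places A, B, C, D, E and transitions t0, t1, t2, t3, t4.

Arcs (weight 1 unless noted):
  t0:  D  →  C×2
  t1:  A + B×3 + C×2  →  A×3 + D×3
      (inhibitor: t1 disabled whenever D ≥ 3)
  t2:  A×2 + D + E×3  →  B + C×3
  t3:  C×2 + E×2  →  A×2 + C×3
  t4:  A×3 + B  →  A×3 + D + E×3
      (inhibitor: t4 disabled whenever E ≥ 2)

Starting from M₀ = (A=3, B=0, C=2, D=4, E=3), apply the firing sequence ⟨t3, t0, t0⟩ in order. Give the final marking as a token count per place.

step 1: fire t3:  (A=3, B=0, C=2, D=4, E=3) → (A=5, B=0, C=3, D=4, E=1)
step 2: fire t0:  (A=5, B=0, C=3, D=4, E=1) → (A=5, B=0, C=5, D=3, E=1)
step 3: fire t0:  (A=5, B=0, C=5, D=3, E=1) → (A=5, B=0, C=7, D=2, E=1)

(A=5, B=0, C=7, D=2, E=1)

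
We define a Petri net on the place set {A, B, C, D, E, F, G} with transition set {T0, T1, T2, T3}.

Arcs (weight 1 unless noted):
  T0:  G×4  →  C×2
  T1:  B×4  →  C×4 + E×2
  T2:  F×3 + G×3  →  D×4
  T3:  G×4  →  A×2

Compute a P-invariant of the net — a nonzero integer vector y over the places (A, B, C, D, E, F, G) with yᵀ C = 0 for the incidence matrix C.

Incidence matrix C (rows=places, cols=transitions):
       T0   T1   T2   T3
    A   0    0    0    2
    B   0   -4    0    0
    C   2    4    0    0
    D   0    0    4    0
    E   0    2    0    0
    F   0    0   -3    0
    G  -4    0   -3   -4

Candidate y = [0, 1, 0, 0, 2, 0, 0]; check y·C column-wise:
  col T0: 1·0 + 0·2 + 2·0 + 0·-4 = 0
  col T1: 1·-4 + 0·4 + 2·2 = 0
  col T2: 1·0 + 0·4 + 2·0 + 0·-3 + 0·-3 = 0
  col T3: 0·2 + 1·0 + 2·0 + 0·-4 = 0

y = (A:0, B:1, C:0, D:0, E:2, F:0, G:0)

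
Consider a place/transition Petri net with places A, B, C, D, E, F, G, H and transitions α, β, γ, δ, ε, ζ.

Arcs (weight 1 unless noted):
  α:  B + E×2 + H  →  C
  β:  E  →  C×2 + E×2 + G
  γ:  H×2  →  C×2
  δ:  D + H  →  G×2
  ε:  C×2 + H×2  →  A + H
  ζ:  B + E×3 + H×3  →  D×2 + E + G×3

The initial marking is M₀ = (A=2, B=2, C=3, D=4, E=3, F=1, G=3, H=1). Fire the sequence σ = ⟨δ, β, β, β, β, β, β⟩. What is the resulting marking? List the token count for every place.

step 1: fire δ:  (A=2, B=2, C=3, D=4, E=3, F=1, G=3, H=1) → (A=2, B=2, C=3, D=3, E=3, F=1, G=5, H=0)
step 2: fire β:  (A=2, B=2, C=3, D=3, E=3, F=1, G=5, H=0) → (A=2, B=2, C=5, D=3, E=4, F=1, G=6, H=0)
step 3: fire β:  (A=2, B=2, C=5, D=3, E=4, F=1, G=6, H=0) → (A=2, B=2, C=7, D=3, E=5, F=1, G=7, H=0)
step 4: fire β:  (A=2, B=2, C=7, D=3, E=5, F=1, G=7, H=0) → (A=2, B=2, C=9, D=3, E=6, F=1, G=8, H=0)
step 5: fire β:  (A=2, B=2, C=9, D=3, E=6, F=1, G=8, H=0) → (A=2, B=2, C=11, D=3, E=7, F=1, G=9, H=0)
step 6: fire β:  (A=2, B=2, C=11, D=3, E=7, F=1, G=9, H=0) → (A=2, B=2, C=13, D=3, E=8, F=1, G=10, H=0)
step 7: fire β:  (A=2, B=2, C=13, D=3, E=8, F=1, G=10, H=0) → (A=2, B=2, C=15, D=3, E=9, F=1, G=11, H=0)

(A=2, B=2, C=15, D=3, E=9, F=1, G=11, H=0)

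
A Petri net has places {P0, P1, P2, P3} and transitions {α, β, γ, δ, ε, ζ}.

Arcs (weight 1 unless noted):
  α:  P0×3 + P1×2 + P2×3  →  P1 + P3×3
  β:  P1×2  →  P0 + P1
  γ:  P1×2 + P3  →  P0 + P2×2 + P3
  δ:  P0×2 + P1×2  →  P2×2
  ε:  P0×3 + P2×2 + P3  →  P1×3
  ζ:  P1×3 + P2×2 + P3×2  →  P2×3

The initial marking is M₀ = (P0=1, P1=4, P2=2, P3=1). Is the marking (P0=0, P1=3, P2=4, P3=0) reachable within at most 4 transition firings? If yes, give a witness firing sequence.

step 1: fire γ:  (P0=1, P1=4, P2=2, P3=1) → (P0=2, P1=2, P2=4, P3=1)
step 2: fire γ:  (P0=2, P1=2, P2=4, P3=1) → (P0=3, P1=0, P2=6, P3=1)
step 3: fire ε:  (P0=3, P1=0, P2=6, P3=1) → (P0=0, P1=3, P2=4, P3=0)

YES — reachable via ⟨γ, γ, ε⟩ (3 firings)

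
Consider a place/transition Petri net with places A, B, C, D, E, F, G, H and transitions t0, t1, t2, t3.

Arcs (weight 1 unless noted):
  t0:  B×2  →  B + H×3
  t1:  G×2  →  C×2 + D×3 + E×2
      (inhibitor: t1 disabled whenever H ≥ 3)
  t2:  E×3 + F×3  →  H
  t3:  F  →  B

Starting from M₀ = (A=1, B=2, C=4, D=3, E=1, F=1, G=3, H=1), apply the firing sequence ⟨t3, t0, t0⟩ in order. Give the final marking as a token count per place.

(A=1, B=1, C=4, D=3, E=1, F=0, G=3, H=7)

step 1: fire t3:  (A=1, B=2, C=4, D=3, E=1, F=1, G=3, H=1) → (A=1, B=3, C=4, D=3, E=1, F=0, G=3, H=1)
step 2: fire t0:  (A=1, B=3, C=4, D=3, E=1, F=0, G=3, H=1) → (A=1, B=2, C=4, D=3, E=1, F=0, G=3, H=4)
step 3: fire t0:  (A=1, B=2, C=4, D=3, E=1, F=0, G=3, H=4) → (A=1, B=1, C=4, D=3, E=1, F=0, G=3, H=7)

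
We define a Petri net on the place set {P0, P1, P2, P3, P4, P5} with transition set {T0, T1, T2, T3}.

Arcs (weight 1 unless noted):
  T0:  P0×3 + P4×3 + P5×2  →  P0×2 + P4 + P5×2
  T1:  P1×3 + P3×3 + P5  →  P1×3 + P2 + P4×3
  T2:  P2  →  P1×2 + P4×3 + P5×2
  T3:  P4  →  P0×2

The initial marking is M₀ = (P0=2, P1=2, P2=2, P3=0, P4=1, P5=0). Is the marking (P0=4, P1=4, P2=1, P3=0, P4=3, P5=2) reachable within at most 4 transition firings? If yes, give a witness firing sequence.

YES — reachable via ⟨T2, T3⟩ (2 firings)

step 1: fire T2:  (P0=2, P1=2, P2=2, P3=0, P4=1, P5=0) → (P0=2, P1=4, P2=1, P3=0, P4=4, P5=2)
step 2: fire T3:  (P0=2, P1=4, P2=1, P3=0, P4=4, P5=2) → (P0=4, P1=4, P2=1, P3=0, P4=3, P5=2)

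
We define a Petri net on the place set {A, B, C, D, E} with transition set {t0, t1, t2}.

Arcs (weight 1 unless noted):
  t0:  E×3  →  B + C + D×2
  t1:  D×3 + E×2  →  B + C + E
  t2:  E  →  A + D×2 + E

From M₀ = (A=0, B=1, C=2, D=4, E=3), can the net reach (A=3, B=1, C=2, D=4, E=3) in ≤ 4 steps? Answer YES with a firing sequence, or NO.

depth 0: 1 marking
depth 1: 4 markings reached so far
depth 2: 7 markings reached so far
depth 3: 11 markings reached so far
depth 4: 15 markings reached so far
target is not among the 15 markings reachable within 4 steps

NO — not reachable within 4 firings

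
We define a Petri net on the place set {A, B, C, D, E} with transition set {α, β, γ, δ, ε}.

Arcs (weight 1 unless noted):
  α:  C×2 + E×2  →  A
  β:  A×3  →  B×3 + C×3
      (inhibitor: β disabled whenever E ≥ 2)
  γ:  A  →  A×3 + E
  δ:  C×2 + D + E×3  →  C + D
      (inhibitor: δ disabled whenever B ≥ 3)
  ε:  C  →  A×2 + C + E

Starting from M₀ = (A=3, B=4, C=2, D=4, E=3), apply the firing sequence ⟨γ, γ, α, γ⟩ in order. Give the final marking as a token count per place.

step 1: fire γ:  (A=3, B=4, C=2, D=4, E=3) → (A=5, B=4, C=2, D=4, E=4)
step 2: fire γ:  (A=5, B=4, C=2, D=4, E=4) → (A=7, B=4, C=2, D=4, E=5)
step 3: fire α:  (A=7, B=4, C=2, D=4, E=5) → (A=8, B=4, C=0, D=4, E=3)
step 4: fire γ:  (A=8, B=4, C=0, D=4, E=3) → (A=10, B=4, C=0, D=4, E=4)

(A=10, B=4, C=0, D=4, E=4)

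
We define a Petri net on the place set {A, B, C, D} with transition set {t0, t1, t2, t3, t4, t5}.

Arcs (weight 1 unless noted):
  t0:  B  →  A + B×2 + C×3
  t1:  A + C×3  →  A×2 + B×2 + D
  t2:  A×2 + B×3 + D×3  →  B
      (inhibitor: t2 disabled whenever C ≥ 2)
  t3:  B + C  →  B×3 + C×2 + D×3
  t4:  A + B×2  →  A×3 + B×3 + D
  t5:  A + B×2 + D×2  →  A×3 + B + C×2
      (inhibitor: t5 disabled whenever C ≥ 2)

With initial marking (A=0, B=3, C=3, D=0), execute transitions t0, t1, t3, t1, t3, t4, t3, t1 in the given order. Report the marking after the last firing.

(A=6, B=17, C=0, D=13)

step 1: fire t0:  (A=0, B=3, C=3, D=0) → (A=1, B=4, C=6, D=0)
step 2: fire t1:  (A=1, B=4, C=6, D=0) → (A=2, B=6, C=3, D=1)
step 3: fire t3:  (A=2, B=6, C=3, D=1) → (A=2, B=8, C=4, D=4)
step 4: fire t1:  (A=2, B=8, C=4, D=4) → (A=3, B=10, C=1, D=5)
step 5: fire t3:  (A=3, B=10, C=1, D=5) → (A=3, B=12, C=2, D=8)
step 6: fire t4:  (A=3, B=12, C=2, D=8) → (A=5, B=13, C=2, D=9)
step 7: fire t3:  (A=5, B=13, C=2, D=9) → (A=5, B=15, C=3, D=12)
step 8: fire t1:  (A=5, B=15, C=3, D=12) → (A=6, B=17, C=0, D=13)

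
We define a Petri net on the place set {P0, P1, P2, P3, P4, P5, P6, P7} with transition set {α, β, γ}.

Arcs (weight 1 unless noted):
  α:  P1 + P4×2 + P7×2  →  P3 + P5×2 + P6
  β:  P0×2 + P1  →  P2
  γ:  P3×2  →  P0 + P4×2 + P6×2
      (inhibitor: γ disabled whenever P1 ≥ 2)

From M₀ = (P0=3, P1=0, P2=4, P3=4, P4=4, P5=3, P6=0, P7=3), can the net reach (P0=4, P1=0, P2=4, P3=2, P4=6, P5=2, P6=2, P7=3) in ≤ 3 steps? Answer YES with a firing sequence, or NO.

depth 0: 1 marking
depth 1: 2 markings reached so far
depth 2: 3 markings reached so far
depth 3: 3 markings reached so far
(frontier empty at depth 3; search complete)
target is not among the 3 markings reachable within 3 steps

NO — not reachable within 3 firings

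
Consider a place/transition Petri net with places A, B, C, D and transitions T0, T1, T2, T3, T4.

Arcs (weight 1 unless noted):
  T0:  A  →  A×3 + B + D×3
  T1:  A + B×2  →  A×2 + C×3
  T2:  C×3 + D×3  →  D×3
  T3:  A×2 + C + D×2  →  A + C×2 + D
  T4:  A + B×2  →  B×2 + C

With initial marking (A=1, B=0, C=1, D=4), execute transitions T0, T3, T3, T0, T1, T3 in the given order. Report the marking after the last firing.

step 1: fire T0:  (A=1, B=0, C=1, D=4) → (A=3, B=1, C=1, D=7)
step 2: fire T3:  (A=3, B=1, C=1, D=7) → (A=2, B=1, C=2, D=6)
step 3: fire T3:  (A=2, B=1, C=2, D=6) → (A=1, B=1, C=3, D=5)
step 4: fire T0:  (A=1, B=1, C=3, D=5) → (A=3, B=2, C=3, D=8)
step 5: fire T1:  (A=3, B=2, C=3, D=8) → (A=4, B=0, C=6, D=8)
step 6: fire T3:  (A=4, B=0, C=6, D=8) → (A=3, B=0, C=7, D=7)

(A=3, B=0, C=7, D=7)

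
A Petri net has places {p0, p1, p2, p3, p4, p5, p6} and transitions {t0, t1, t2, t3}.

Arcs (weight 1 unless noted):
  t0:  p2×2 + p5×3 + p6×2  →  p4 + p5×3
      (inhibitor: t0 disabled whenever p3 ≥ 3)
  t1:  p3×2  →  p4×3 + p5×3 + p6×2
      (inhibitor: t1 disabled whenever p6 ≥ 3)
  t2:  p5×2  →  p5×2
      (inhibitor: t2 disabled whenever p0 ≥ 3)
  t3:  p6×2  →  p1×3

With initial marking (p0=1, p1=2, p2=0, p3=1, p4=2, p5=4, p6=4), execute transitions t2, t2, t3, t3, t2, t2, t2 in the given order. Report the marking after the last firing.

step 1: fire t2:  (p0=1, p1=2, p2=0, p3=1, p4=2, p5=4, p6=4) → (p0=1, p1=2, p2=0, p3=1, p4=2, p5=4, p6=4)
step 2: fire t2:  (p0=1, p1=2, p2=0, p3=1, p4=2, p5=4, p6=4) → (p0=1, p1=2, p2=0, p3=1, p4=2, p5=4, p6=4)
step 3: fire t3:  (p0=1, p1=2, p2=0, p3=1, p4=2, p5=4, p6=4) → (p0=1, p1=5, p2=0, p3=1, p4=2, p5=4, p6=2)
step 4: fire t3:  (p0=1, p1=5, p2=0, p3=1, p4=2, p5=4, p6=2) → (p0=1, p1=8, p2=0, p3=1, p4=2, p5=4, p6=0)
step 5: fire t2:  (p0=1, p1=8, p2=0, p3=1, p4=2, p5=4, p6=0) → (p0=1, p1=8, p2=0, p3=1, p4=2, p5=4, p6=0)
step 6: fire t2:  (p0=1, p1=8, p2=0, p3=1, p4=2, p5=4, p6=0) → (p0=1, p1=8, p2=0, p3=1, p4=2, p5=4, p6=0)
step 7: fire t2:  (p0=1, p1=8, p2=0, p3=1, p4=2, p5=4, p6=0) → (p0=1, p1=8, p2=0, p3=1, p4=2, p5=4, p6=0)

(p0=1, p1=8, p2=0, p3=1, p4=2, p5=4, p6=0)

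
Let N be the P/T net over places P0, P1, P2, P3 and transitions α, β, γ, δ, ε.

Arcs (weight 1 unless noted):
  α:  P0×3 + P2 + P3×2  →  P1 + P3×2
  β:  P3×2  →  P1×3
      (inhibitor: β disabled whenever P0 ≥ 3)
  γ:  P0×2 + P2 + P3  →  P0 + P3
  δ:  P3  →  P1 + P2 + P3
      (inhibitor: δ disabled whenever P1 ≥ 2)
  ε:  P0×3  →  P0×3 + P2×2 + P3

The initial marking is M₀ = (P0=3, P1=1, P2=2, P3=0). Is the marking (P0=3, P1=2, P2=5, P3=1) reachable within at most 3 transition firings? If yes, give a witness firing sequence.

step 1: fire ε:  (P0=3, P1=1, P2=2, P3=0) → (P0=3, P1=1, P2=4, P3=1)
step 2: fire δ:  (P0=3, P1=1, P2=4, P3=1) → (P0=3, P1=2, P2=5, P3=1)

YES — reachable via ⟨ε, δ⟩ (2 firings)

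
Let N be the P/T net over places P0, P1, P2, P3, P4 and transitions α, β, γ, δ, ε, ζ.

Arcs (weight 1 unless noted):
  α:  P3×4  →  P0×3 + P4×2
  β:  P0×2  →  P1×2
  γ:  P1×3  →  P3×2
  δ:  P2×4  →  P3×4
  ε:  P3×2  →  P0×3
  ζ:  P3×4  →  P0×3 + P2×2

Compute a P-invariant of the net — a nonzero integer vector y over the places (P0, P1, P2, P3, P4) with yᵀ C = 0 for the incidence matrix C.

y = (P0:2, P1:2, P2:3, P3:3, P4:3)

Incidence matrix C (rows=places, cols=transitions):
        α    β    γ    δ    ε    ζ
   P0   3   -2    0    0    3    3
   P1   0    2   -3    0    0    0
   P2   0    0    0   -4    0    2
   P3  -4    0    2    4   -2   -4
   P4   2    0    0    0    0    0

Candidate y = [2, 2, 3, 3, 3]; check y·C column-wise:
  col α: 2·3 + 2·0 + 3·0 + 3·-4 + 3·2 = 0
  col β: 2·-2 + 2·2 + 3·0 + 3·0 + 3·0 = 0
  col γ: 2·0 + 2·-3 + 3·0 + 3·2 + 3·0 = 0
  col δ: 2·0 + 2·0 + 3·-4 + 3·4 + 3·0 = 0
  col ε: 2·3 + 2·0 + 3·0 + 3·-2 + 3·0 = 0
  col ζ: 2·3 + 2·0 + 3·2 + 3·-4 + 3·0 = 0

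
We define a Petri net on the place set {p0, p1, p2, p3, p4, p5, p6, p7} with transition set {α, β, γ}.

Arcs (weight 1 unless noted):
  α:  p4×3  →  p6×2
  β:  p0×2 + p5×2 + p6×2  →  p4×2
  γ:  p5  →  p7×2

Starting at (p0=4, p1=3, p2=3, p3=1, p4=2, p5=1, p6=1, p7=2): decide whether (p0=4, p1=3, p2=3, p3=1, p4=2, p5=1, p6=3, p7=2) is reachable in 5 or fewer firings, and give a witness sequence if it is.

NO — not reachable within 5 firings

depth 0: 1 marking
depth 1: 2 markings reached so far
depth 2: 2 markings reached so far
(frontier empty at depth 2; search complete)
target is not among the 2 markings reachable within 5 steps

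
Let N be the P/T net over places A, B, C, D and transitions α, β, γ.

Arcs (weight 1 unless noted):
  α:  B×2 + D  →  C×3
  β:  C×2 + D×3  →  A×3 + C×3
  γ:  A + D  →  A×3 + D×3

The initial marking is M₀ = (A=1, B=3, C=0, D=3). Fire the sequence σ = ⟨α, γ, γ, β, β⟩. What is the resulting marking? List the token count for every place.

step 1: fire α:  (A=1, B=3, C=0, D=3) → (A=1, B=1, C=3, D=2)
step 2: fire γ:  (A=1, B=1, C=3, D=2) → (A=3, B=1, C=3, D=4)
step 3: fire γ:  (A=3, B=1, C=3, D=4) → (A=5, B=1, C=3, D=6)
step 4: fire β:  (A=5, B=1, C=3, D=6) → (A=8, B=1, C=4, D=3)
step 5: fire β:  (A=8, B=1, C=4, D=3) → (A=11, B=1, C=5, D=0)

(A=11, B=1, C=5, D=0)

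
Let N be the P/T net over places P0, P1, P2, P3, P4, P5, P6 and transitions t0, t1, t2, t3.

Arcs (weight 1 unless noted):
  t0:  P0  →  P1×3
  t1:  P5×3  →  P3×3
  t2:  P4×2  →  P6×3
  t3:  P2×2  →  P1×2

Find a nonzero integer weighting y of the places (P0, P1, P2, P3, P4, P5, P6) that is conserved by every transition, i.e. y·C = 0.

Incidence matrix C (rows=places, cols=transitions):
       t0   t1   t2   t3
   P0  -1    0    0    0
   P1   3    0    0    2
   P2   0    0    0   -2
   P3   0    3    0    0
   P4   0    0   -2    0
   P5   0   -3    0    0
   P6   0    0    3    0

Candidate y = [3, 1, 1, 0, 0, 0, 0]; check y·C column-wise:
  col t0: 3·-1 + 1·3 + 1·0 = 0
  col t1: 3·0 + 1·0 + 1·0 + 0·3 + 0·-3 = 0
  col t2: 3·0 + 1·0 + 1·0 + 0·-2 + 0·3 = 0
  col t3: 3·0 + 1·2 + 1·-2 = 0

y = (P0:3, P1:1, P2:1, P3:0, P4:0, P5:0, P6:0)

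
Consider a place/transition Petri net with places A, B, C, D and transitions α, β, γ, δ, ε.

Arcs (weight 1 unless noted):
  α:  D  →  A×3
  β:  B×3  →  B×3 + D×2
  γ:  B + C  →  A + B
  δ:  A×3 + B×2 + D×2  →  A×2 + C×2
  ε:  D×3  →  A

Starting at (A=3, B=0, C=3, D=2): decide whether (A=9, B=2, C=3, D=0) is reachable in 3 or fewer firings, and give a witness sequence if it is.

depth 0: 1 marking
depth 1: 2 markings reached so far
depth 2: 3 markings reached so far
depth 3: 3 markings reached so far
(frontier empty at depth 3; search complete)
target is not among the 3 markings reachable within 3 steps

NO — not reachable within 3 firings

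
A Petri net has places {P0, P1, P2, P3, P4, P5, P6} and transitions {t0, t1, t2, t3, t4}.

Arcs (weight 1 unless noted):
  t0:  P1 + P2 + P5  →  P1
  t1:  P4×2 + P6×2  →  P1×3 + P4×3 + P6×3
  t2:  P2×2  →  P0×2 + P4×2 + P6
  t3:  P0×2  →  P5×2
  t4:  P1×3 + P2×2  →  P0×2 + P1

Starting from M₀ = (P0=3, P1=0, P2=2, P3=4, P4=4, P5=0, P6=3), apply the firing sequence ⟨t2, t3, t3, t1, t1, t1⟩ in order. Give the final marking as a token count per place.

step 1: fire t2:  (P0=3, P1=0, P2=2, P3=4, P4=4, P5=0, P6=3) → (P0=5, P1=0, P2=0, P3=4, P4=6, P5=0, P6=4)
step 2: fire t3:  (P0=5, P1=0, P2=0, P3=4, P4=6, P5=0, P6=4) → (P0=3, P1=0, P2=0, P3=4, P4=6, P5=2, P6=4)
step 3: fire t3:  (P0=3, P1=0, P2=0, P3=4, P4=6, P5=2, P6=4) → (P0=1, P1=0, P2=0, P3=4, P4=6, P5=4, P6=4)
step 4: fire t1:  (P0=1, P1=0, P2=0, P3=4, P4=6, P5=4, P6=4) → (P0=1, P1=3, P2=0, P3=4, P4=7, P5=4, P6=5)
step 5: fire t1:  (P0=1, P1=3, P2=0, P3=4, P4=7, P5=4, P6=5) → (P0=1, P1=6, P2=0, P3=4, P4=8, P5=4, P6=6)
step 6: fire t1:  (P0=1, P1=6, P2=0, P3=4, P4=8, P5=4, P6=6) → (P0=1, P1=9, P2=0, P3=4, P4=9, P5=4, P6=7)

(P0=1, P1=9, P2=0, P3=4, P4=9, P5=4, P6=7)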